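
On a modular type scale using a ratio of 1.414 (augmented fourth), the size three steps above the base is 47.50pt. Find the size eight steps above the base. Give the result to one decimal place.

268.5pt

47.50 × 1.414⁵ = 47.50 × 5.65258 ≈ 268.498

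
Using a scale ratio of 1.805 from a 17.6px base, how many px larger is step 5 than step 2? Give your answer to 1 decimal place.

Step 2: 17.6 × 1.805² = 57.341px
Step 5: 17.6 × 1.805⁵ = 337.209px
Difference: 337.209 − 57.341 = 279.868px

279.9px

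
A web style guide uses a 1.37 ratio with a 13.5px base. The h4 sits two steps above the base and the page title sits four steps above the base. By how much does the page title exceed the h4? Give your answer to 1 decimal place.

Step 2: 13.5 × 1.37² = 25.338px
Step 4: 13.5 × 1.37⁴ = 47.557px
Difference: 47.557 − 25.338 = 22.219px

22.2px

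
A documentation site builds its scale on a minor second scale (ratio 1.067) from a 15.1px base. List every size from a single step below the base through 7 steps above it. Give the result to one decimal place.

Step -1: 15.1 ÷ 1.067 = 14.2
Step 0: 15.1px
Step 1: 15.1 × 1.067 = 16.1
Step 2: 15.1 × 1.067² = 17.2
Step 3: 15.1 × 1.067³ = 18.3
Step 4: 15.1 × 1.067⁴ = 19.6
Step 5: 15.1 × 1.067⁵ = 20.9
Step 6: 15.1 × 1.067⁶ = 22.3
Step 7: 15.1 × 1.067⁷ = 23.8

14.2px, 15.1px, 16.1px, 17.2px, 18.3px, 19.6px, 20.9px, 22.3px, 23.8px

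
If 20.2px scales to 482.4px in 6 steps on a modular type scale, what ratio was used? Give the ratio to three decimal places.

1.697

The ratio satisfies 20.2 × r⁶ = 482.4, so r = (482.4 / 20.2)^(1/6).
r = 23.8812^(1/6) ≈ 1.6970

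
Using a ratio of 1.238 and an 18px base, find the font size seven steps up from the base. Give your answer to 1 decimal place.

18.0 × 1.238⁷ = 18.0 × 4.45702 ≈ 80.23

80.2px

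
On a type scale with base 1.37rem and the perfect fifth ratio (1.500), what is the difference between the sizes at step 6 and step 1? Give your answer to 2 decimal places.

Step 1: 1.37 × 1.500 = 2.0550rem
Step 6: 1.37 × 1.500⁶ = 15.6052rem
Difference: 15.6052 − 2.0550 = 13.5502rem

13.55rem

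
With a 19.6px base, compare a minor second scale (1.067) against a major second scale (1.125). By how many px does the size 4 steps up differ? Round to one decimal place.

Minor second: 19.6 × 1.067⁴ = 25.405px
Major second: 19.6 × 1.125⁴ = 31.395px
Difference: 31.395 − 25.405 = 5.990px

6.0px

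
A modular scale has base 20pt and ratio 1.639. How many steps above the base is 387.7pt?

1.639ⁿ = 387.7 / 20 = 19.3850
n = ln(19.3850) / ln(1.639) = 2.9645 / 0.4941 ≈ 6.00

6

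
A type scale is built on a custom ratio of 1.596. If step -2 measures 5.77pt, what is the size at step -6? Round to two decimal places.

Moving from step -2 to step -6 is 4 steps down, so divide by r⁴.
5.77 ÷ 1.596⁴ = 5.77 ÷ 6.48831 ≈ 0.889

0.89pt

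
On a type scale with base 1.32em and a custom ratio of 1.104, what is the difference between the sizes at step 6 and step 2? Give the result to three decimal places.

0.781em

Step 2: 1.32 × 1.104² = 1.60884em
Step 6: 1.32 × 1.104⁶ = 2.38995em
Difference: 2.38995 − 1.60884 = 0.78111em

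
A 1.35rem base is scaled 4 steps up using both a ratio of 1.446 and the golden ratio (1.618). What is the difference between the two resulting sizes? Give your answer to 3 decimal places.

At 1.446: 1.35 × 1.446⁴ = 5.90211rem
Golden ratio: 1.35 × 1.618⁴ = 9.25226rem
Difference: 9.25226 − 5.90211 = 3.35015rem

3.350rem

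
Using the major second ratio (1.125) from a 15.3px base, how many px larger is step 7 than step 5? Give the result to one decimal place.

Step 5: 15.3 × 1.125⁵ = 27.571px
Step 7: 15.3 × 1.125⁷ = 34.895px
Difference: 34.895 − 27.571 = 7.324px

7.3px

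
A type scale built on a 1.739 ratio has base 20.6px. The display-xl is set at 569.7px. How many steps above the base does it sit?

6

1.739ⁿ = 569.7 / 20.6 = 27.6553
n = ln(27.6553) / ln(1.739) = 3.3198 / 0.5533 ≈ 6.00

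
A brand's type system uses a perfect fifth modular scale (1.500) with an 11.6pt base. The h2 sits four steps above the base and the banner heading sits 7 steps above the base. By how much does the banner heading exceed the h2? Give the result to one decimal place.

Step 4: 11.6 × 1.500⁴ = 58.725pt
Step 7: 11.6 × 1.500⁷ = 198.197pt
Difference: 198.197 − 58.725 = 139.472pt

139.5pt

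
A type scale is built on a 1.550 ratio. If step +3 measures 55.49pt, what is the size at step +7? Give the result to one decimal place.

The gap is 7 − (3) = 4 steps, so the factor is 1.550^4.
55.49 × 1.550⁴ = 55.49 × 5.77201 ≈ 320.289

320.3pt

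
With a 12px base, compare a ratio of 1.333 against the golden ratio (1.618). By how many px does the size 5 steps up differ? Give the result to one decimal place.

At 1.333: 12.0 × 1.333⁵ = 50.505px
Golden ratio: 12.0 × 1.618⁵ = 133.068px
Difference: 133.068 − 50.505 = 82.563px

82.6px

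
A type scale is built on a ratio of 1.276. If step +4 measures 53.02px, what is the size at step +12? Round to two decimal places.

372.60px

53.02 × 1.276⁸ = 53.02 × 7.02757 ≈ 372.602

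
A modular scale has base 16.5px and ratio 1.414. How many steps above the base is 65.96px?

1.414ⁿ = 65.96 / 16.5 = 3.9976
n = ln(3.9976) / ln(1.414) = 1.3857 / 0.3464 ≈ 4.00

4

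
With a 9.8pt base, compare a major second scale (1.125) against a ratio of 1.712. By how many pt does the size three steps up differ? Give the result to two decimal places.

35.22pt

Major second: 9.8 × 1.125³ = 13.9535pt
At 1.712: 9.8 × 1.712³ = 49.1742pt
Difference: 49.1742 − 13.9535 = 35.2207pt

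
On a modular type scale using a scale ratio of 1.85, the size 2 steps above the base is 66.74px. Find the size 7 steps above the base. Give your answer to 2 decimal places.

The gap is 7 − (2) = 5 steps, so the factor is 1.85^5.
66.74 × 1.85⁵ = 66.74 × 21.66999 ≈ 1446.255

1446.25px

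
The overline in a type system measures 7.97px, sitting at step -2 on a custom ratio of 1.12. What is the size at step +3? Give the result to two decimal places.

14.05px

7.97 × 1.12⁵ = 7.97 × 1.76234 ≈ 14.046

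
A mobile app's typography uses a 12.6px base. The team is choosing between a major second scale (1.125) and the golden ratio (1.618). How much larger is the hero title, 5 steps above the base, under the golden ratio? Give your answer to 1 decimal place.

Major second: 12.6 × 1.125⁵ = 22.706px
Golden ratio: 12.6 × 1.618⁵ = 139.721px
Difference: 139.721 − 22.706 = 117.015px

117.0px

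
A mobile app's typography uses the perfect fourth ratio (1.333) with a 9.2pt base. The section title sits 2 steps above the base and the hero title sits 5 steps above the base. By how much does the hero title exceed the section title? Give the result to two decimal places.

Step 2: 9.2 × 1.333² = 16.3474pt
Step 5: 9.2 × 1.333⁵ = 38.7203pt
Difference: 38.7203 − 16.3474 = 22.3729pt

22.37pt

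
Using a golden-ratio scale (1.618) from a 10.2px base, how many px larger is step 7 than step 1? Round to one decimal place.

Step 1: 10.2 × 1.618 = 16.504px
Step 7: 10.2 × 1.618⁷ = 296.108px
Difference: 296.108 − 16.504 = 279.604px

279.6px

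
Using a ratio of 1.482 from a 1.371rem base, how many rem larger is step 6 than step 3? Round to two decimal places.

10.06rem

Step 3: 1.371 × 1.482³ = 4.4625rem
Step 6: 1.371 × 1.482⁶ = 14.5254rem
Difference: 14.5254 − 4.4625 = 10.0629rem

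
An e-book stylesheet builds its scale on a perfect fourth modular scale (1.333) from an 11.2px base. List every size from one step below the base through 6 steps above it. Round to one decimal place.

8.4px, 11.2px, 14.9px, 19.9px, 26.5px, 35.4px, 47.1px, 62.8px

Step -1: 11.2 ÷ 1.333 = 8.4
Step 0: 11.2px
Step 1: 11.2 × 1.333 = 14.9
Step 2: 11.2 × 1.333² = 19.9
Step 3: 11.2 × 1.333³ = 26.5
Step 4: 11.2 × 1.333⁴ = 35.4
Step 5: 11.2 × 1.333⁵ = 47.1
Step 6: 11.2 × 1.333⁶ = 62.8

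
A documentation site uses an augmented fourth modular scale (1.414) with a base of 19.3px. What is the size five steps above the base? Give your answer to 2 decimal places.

109.09px

19.3 × 1.414⁵ = 19.3 × 5.65258 ≈ 109.09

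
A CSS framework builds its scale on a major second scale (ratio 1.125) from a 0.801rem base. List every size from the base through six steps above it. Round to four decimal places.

0.8010rem, 0.9011rem, 1.0138rem, 1.1405rem, 1.2830rem, 1.4434rem, 1.6239rem

Step 0: 0.801rem
Step 1: 0.801 × 1.125 = 0.9011
Step 2: 0.801 × 1.125² = 1.0138
Step 3: 0.801 × 1.125³ = 1.1405
Step 4: 0.801 × 1.125⁴ = 1.2830
Step 5: 0.801 × 1.125⁵ = 1.4434
Step 6: 0.801 × 1.125⁶ = 1.6239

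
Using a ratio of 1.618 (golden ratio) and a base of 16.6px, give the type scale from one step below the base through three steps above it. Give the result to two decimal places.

10.26px, 16.60px, 26.86px, 43.46px, 70.31px

Step -1: 16.6 ÷ 1.618 = 10.26
Step 0: 16.6px
Step 1: 16.6 × 1.618 = 26.86
Step 2: 16.6 × 1.618² = 43.46
Step 3: 16.6 × 1.618³ = 70.31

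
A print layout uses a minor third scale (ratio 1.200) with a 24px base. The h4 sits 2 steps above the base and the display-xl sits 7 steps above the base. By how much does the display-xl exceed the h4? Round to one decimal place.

Step 2: 24.0 × 1.200² = 34.560px
Step 7: 24.0 × 1.200⁷ = 85.996px
Difference: 85.996 − 34.560 = 51.436px

51.4px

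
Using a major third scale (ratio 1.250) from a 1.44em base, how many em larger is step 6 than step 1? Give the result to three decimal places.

3.693em

Step 1: 1.44 × 1.250 = 1.80000em
Step 6: 1.44 × 1.250⁶ = 5.49316em
Difference: 5.49316 − 1.80000 = 3.69316em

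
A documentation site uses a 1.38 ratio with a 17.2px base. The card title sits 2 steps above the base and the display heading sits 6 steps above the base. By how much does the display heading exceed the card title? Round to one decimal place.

86.0px

Step 2: 17.2 × 1.38² = 32.756px
Step 6: 17.2 × 1.38⁶ = 118.796px
Difference: 118.796 − 32.756 = 86.040px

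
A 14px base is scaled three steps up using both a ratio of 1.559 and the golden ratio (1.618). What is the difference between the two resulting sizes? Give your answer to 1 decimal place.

At 1.559: 14.0 × 1.559³ = 53.048px
Golden ratio: 14.0 × 1.618³ = 59.301px
Difference: 59.301 − 53.048 = 6.253px

6.3px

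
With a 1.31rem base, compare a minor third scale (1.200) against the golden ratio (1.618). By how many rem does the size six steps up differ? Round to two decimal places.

Minor third: 1.31 × 1.200⁶ = 3.9116rem
Golden ratio: 1.31 × 1.618⁶ = 23.5040rem
Difference: 23.5040 − 3.9116 = 19.5924rem

19.59rem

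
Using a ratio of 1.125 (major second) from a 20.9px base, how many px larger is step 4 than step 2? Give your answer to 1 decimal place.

7.0px

Step 2: 20.9 × 1.125² = 26.452px
Step 4: 20.9 × 1.125⁴ = 33.478px
Difference: 33.478 − 26.452 = 7.026px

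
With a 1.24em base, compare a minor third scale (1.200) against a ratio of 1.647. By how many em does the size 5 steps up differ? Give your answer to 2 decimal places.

Minor third: 1.24 × 1.200⁵ = 3.0855em
At 1.647: 1.24 × 1.647⁵ = 15.0276em
Difference: 15.0276 − 3.0855 = 11.9421em

11.94em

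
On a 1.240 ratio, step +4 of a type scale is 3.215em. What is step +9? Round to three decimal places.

3.215 × 1.240⁵ = 3.215 × 2.93163 ≈ 9.425

9.425em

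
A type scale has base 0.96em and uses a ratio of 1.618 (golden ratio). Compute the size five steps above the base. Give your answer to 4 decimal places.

0.96 × 1.618⁵ = 0.96 × 11.08901 ≈ 10.6454

10.6454em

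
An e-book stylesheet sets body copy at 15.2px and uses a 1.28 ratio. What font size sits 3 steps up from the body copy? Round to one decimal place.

A modular type scale is a geometric sequence: sizeₙ = base × rⁿ.
15.2 × 1.28³ = 15.2 × 2.09715 ≈ 31.88

31.9px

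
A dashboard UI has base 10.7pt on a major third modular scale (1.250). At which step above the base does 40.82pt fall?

6

1.250ⁿ = 40.82 / 10.7 = 3.8150
n = ln(3.8150) / ln(1.250) = 1.3389 / 0.2231 ≈ 6.00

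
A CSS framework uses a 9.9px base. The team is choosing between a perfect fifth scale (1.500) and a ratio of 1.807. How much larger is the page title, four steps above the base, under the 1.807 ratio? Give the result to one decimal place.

Perfect fifth: 9.9 × 1.500⁴ = 50.119px
At 1.807: 9.9 × 1.807⁴ = 105.552px
Difference: 105.552 − 50.119 = 55.433px

55.4px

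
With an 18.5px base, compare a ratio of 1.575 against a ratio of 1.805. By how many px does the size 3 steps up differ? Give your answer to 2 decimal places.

At 1.575: 18.5 × 1.575³ = 72.2792px
At 1.805: 18.5 × 1.805³ = 108.7936px
Difference: 108.7936 − 72.2792 = 36.5144px

36.51px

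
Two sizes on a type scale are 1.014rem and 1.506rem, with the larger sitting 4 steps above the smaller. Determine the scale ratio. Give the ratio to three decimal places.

1.104

The ratio satisfies 1.014 × r⁴ = 1.506, so r = (1.506 / 1.014)^(1/4).
r = 1.4852^(1/4) ≈ 1.1039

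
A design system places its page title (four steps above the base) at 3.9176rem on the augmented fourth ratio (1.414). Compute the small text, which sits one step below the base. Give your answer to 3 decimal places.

0.693rem

Moving from step +4 to step -1 is 5 steps down, so divide by r⁵.
3.9176 ÷ 1.414⁵ = 3.9176 ÷ 5.65258 ≈ 0.693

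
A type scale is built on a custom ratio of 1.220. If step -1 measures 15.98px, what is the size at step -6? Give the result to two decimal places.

15.98 ÷ 1.220⁵ = 15.98 ÷ 2.70271 ≈ 5.913

5.91px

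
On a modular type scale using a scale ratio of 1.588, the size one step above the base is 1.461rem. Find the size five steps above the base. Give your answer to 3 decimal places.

9.291rem

Moving from step +1 to step +5 is 4 steps up, so multiply by r⁴.
1.461 × 1.588⁴ = 1.461 × 6.35919 ≈ 9.291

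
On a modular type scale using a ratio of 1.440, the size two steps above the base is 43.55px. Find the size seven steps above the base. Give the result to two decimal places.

43.55 × 1.440⁵ = 43.55 × 6.19174 ≈ 269.650

269.65px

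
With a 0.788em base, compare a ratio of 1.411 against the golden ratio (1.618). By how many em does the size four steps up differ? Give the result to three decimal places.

2.277em

At 1.411: 0.788 × 1.411⁴ = 3.12345em
Golden ratio: 0.788 × 1.618⁴ = 5.40058em
Difference: 5.40058 − 3.12345 = 2.27713em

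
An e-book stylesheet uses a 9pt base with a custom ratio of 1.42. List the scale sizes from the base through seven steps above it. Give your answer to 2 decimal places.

9.00pt, 12.78pt, 18.15pt, 25.77pt, 36.59pt, 51.96pt, 73.79pt, 104.78pt

Step 0: 9pt
Step 1: 9.0 × 1.42 = 12.78
Step 2: 9.0 × 1.42² = 18.15
Step 3: 9.0 × 1.42³ = 25.77
Step 4: 9.0 × 1.42⁴ = 36.59
Step 5: 9.0 × 1.42⁵ = 51.96
Step 6: 9.0 × 1.42⁶ = 73.79
Step 7: 9.0 × 1.42⁷ = 104.78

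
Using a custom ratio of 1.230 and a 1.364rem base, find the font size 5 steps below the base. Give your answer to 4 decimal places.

0.4845rem

A modular type scale is a geometric sequence: sizeₙ = base × rⁿ.
1.364 ÷ 1.230⁵ = 1.364 ÷ 2.81531 ≈ 0.4845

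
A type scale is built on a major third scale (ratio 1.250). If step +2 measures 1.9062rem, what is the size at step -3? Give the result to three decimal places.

1.9062 ÷ 1.250⁵ = 1.9062 ÷ 3.05176 ≈ 0.625

0.625rem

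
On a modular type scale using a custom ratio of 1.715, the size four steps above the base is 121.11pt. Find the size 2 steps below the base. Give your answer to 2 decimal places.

The gap is -2 − (4) = -6 steps, so the factor is 1.715^-6.
121.11 ÷ 1.715⁶ = 121.11 ÷ 25.44396 ≈ 4.760

4.76pt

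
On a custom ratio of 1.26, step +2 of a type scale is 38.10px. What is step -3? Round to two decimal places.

12.00px

Moving from step +2 to step -3 is 5 steps down, so divide by r⁵.
38.10 ÷ 1.26⁵ = 38.10 ÷ 3.17580 ≈ 11.997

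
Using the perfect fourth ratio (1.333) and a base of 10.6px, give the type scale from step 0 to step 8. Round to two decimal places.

Step 0: 10.6px
Step 1: 10.6 × 1.333 = 14.13
Step 2: 10.6 × 1.333² = 18.84
Step 3: 10.6 × 1.333³ = 25.11
Step 4: 10.6 × 1.333⁴ = 33.47
Step 5: 10.6 × 1.333⁵ = 44.61
Step 6: 10.6 × 1.333⁶ = 59.47
Step 7: 10.6 × 1.333⁷ = 79.27
Step 8: 10.6 × 1.333⁸ = 105.67

10.60px, 14.13px, 18.84px, 25.11px, 33.47px, 44.61px, 59.47px, 79.27px, 105.67px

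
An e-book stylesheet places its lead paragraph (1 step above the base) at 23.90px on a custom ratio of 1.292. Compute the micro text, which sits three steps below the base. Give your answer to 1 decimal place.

8.6px

Moving from step +1 to step -3 is 4 steps down, so divide by r⁴.
23.90 ÷ 1.292⁴ = 23.90 ÷ 2.78644 ≈ 8.577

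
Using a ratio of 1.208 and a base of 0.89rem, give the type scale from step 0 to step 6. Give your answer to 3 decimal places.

0.890rem, 1.075rem, 1.299rem, 1.569rem, 1.895rem, 2.289rem, 2.766rem

Step 0: 0.89rem
Step 1: 0.89 × 1.208 = 1.075
Step 2: 0.89 × 1.208² = 1.299
Step 3: 0.89 × 1.208³ = 1.569
Step 4: 0.89 × 1.208⁴ = 1.895
Step 5: 0.89 × 1.208⁵ = 2.289
Step 6: 0.89 × 1.208⁶ = 2.766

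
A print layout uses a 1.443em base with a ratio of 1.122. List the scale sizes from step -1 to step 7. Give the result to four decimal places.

Step -1: 1.443 ÷ 1.122 = 1.2861
Step 0: 1.443em
Step 1: 1.443 × 1.122 = 1.6190
Step 2: 1.443 × 1.122² = 1.8166
Step 3: 1.443 × 1.122³ = 2.0382
Step 4: 1.443 × 1.122⁴ = 2.2869
Step 5: 1.443 × 1.122⁵ = 2.5658
Step 6: 1.443 × 1.122⁶ = 2.8789
Step 7: 1.443 × 1.122⁷ = 3.2301

1.2861em, 1.4430em, 1.6190em, 1.8166em, 2.0382em, 2.2869em, 2.5658em, 2.8789em, 3.2301em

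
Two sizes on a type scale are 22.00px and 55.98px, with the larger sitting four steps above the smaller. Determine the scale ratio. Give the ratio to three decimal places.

1.263

The ratio satisfies 22.00 × r⁴ = 55.98, so r = (55.98 / 22.00)^(1/4).
r = 2.5445^(1/4) ≈ 1.2630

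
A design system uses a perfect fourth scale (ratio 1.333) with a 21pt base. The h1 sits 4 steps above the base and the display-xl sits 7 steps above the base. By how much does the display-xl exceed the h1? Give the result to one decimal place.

90.7pt

Step 4: 21.0 × 1.333⁴ = 66.304pt
Step 7: 21.0 × 1.333⁷ = 157.047pt
Difference: 157.047 − 66.304 = 90.743pt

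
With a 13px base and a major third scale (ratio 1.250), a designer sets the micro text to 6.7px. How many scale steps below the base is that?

1.250ⁿ = 13 / 6.7 = 1.9403
n = ln(1.9403) / ln(1.250) = 0.6628 / 0.2231 ≈ 2.97

3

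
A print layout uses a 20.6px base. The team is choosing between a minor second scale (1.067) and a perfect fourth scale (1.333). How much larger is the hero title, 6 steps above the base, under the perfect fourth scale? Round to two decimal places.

Minor second: 20.6 × 1.067⁶ = 30.3986px
Perfect fourth: 20.6 × 1.333⁶ = 115.5708px
Difference: 115.5708 − 30.3986 = 85.1722px

85.17px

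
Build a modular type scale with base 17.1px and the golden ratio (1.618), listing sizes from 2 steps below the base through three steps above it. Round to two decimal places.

6.53px, 10.57px, 17.10px, 27.67px, 44.77px, 72.43px

Step -2: 17.1 ÷ 1.618² = 6.53
Step -1: 17.1 ÷ 1.618 = 10.57
Step 0: 17.1px
Step 1: 17.1 × 1.618 = 27.67
Step 2: 17.1 × 1.618² = 44.77
Step 3: 17.1 × 1.618³ = 72.43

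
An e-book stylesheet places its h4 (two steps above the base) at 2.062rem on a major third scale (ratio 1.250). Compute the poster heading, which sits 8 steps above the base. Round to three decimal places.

2.062 × 1.250⁶ = 2.062 × 3.81470 ≈ 7.866

7.866rem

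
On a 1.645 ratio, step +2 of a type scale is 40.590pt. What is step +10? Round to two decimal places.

2176.44pt

40.590 × 1.645⁸ = 40.590 × 53.62005 ≈ 2176.438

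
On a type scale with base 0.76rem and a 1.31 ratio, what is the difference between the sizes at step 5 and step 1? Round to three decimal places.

1.936rem

Step 1: 0.76 × 1.31 = 0.99560rem
Step 5: 0.76 × 1.31⁵ = 2.93204rem
Difference: 2.93204 − 0.99560 = 1.93644rem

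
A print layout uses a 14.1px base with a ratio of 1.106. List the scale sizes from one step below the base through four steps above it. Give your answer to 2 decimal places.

12.75px, 14.10px, 15.59px, 17.25px, 19.08px, 21.10px

Step -1: 14.1 ÷ 1.106 = 12.75
Step 0: 14.1px
Step 1: 14.1 × 1.106 = 15.59
Step 2: 14.1 × 1.106² = 17.25
Step 3: 14.1 × 1.106³ = 19.08
Step 4: 14.1 × 1.106⁴ = 21.10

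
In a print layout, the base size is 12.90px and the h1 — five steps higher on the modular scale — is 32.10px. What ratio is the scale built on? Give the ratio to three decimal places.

r⁵ = 32.10 / 12.90, so r = (32.10/12.90)^(1/5).
r = 2.4884^(1/5) ≈ 1.2000

1.200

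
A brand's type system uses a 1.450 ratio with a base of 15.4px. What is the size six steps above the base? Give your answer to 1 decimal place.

Each step on a modular scale multiplies by the ratio, so the size n steps from the base is base × ratioⁿ.
15.4 × 1.450⁶ = 15.4 × 9.29411 ≈ 143.13

143.1px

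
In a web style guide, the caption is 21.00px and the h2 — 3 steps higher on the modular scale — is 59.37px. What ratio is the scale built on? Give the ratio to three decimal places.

r³ = 59.37 / 21.00, so r = (59.37/21.00)^(1/3).
r = 2.8271^(1/3) ≈ 1.4140

1.414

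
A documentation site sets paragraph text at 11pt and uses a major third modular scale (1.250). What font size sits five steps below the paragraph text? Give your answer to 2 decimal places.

11.0 ÷ 1.250⁵ = 11.0 ÷ 3.05176 ≈ 3.60

3.60pt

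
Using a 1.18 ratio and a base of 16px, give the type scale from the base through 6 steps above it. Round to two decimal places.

Step 0: 16px
Step 1: 16.0 × 1.18 = 18.88
Step 2: 16.0 × 1.18² = 22.28
Step 3: 16.0 × 1.18³ = 26.29
Step 4: 16.0 × 1.18⁴ = 31.02
Step 5: 16.0 × 1.18⁵ = 36.60
Step 6: 16.0 × 1.18⁶ = 43.19

16.00px, 18.88px, 22.28px, 26.29px, 31.02px, 36.60px, 43.19px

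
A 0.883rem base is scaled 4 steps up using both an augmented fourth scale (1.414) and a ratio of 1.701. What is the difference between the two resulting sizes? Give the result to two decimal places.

3.86rem

Augmented fourth: 0.883 × 1.414⁴ = 3.5299rem
At 1.701: 0.883 × 1.701⁴ = 7.3923rem
Difference: 7.3923 − 3.5299 = 3.8624rem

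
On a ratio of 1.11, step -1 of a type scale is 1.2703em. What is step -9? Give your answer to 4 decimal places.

1.2703 ÷ 1.11⁸ = 1.2703 ÷ 2.30454 ≈ 0.5512

0.5512em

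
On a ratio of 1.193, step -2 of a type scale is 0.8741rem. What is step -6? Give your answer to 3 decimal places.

The gap is -6 − (-2) = -4 steps, so the factor is 1.193^-4.
0.8741 ÷ 1.193⁴ = 0.8741 ÷ 2.02564 ≈ 0.432

0.432rem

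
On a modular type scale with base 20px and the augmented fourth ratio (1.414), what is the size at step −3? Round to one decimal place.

7.1px

A modular type scale is a geometric sequence: sizeₙ = base × rⁿ.
20.0 ÷ 1.414³ = 20.0 ÷ 2.82715 ≈ 7.07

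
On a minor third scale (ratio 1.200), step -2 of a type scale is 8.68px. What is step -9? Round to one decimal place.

2.4px

The gap is -9 − (-2) = -7 steps, so the factor is 1.200^-7.
8.68 ÷ 1.200⁷ = 8.68 ÷ 3.58318 ≈ 2.422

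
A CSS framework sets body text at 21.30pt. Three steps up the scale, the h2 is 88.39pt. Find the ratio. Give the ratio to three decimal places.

The ratio satisfies 21.30 × r³ = 88.39, so r = (88.39 / 21.30)^(1/3).
r = 4.1498^(1/3) ≈ 1.6070

1.607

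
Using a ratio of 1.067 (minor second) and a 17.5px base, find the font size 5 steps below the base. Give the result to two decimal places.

17.5 ÷ 1.067⁵ = 17.5 ÷ 1.38300 ≈ 12.65

12.65px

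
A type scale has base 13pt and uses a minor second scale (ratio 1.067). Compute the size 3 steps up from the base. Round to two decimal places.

13.0 × 1.067³ = 13.0 × 1.21477 ≈ 15.79

15.79pt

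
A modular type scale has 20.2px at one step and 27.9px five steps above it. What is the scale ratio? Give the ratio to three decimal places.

The ratio satisfies 20.2 × r⁵ = 27.9, so r = (27.9 / 20.2)^(1/5).
r = 1.3812^(1/5) ≈ 1.0667

1.067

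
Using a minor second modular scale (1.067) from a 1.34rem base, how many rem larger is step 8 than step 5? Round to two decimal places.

Step 5: 1.34 × 1.067⁵ = 1.8532rem
Step 8: 1.34 × 1.067⁸ = 2.2512rem
Difference: 2.2512 − 1.8532 = 0.3980rem

0.40rem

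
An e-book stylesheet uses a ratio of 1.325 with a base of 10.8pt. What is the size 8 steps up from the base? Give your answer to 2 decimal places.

A modular type scale is a geometric sequence: sizeₙ = base × rⁿ.
10.8 × 1.325⁸ = 10.8 × 9.50007 ≈ 102.60

102.60pt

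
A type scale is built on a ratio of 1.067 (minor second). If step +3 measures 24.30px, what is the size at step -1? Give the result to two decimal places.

18.75px

24.30 ÷ 1.067⁴ = 24.30 ÷ 1.29616 ≈ 18.748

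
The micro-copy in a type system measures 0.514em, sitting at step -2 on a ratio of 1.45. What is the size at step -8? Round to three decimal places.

0.055em

0.514 ÷ 1.45⁶ = 0.514 ÷ 9.29411 ≈ 0.055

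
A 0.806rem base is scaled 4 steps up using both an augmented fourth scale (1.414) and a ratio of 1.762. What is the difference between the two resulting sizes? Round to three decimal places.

Augmented fourth: 0.806 × 1.414⁴ = 3.22205rem
At 1.762: 0.806 × 1.762⁴ = 7.76888rem
Difference: 7.76888 − 3.22205 = 4.54683rem

4.547rem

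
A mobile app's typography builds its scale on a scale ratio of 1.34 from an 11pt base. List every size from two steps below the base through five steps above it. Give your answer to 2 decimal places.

6.13pt, 8.21pt, 11.00pt, 14.74pt, 19.75pt, 26.47pt, 35.47pt, 47.52pt

Step -2: 11.0 ÷ 1.34² = 6.13
Step -1: 11.0 ÷ 1.34 = 8.21
Step 0: 11pt
Step 1: 11.0 × 1.34 = 14.74
Step 2: 11.0 × 1.34² = 19.75
Step 3: 11.0 × 1.34³ = 26.47
Step 4: 11.0 × 1.34⁴ = 35.47
Step 5: 11.0 × 1.34⁵ = 47.52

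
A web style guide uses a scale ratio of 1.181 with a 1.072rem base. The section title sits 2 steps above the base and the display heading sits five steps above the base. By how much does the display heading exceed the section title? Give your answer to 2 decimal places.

0.97rem

Step 2: 1.072 × 1.181² = 1.4952rem
Step 5: 1.072 × 1.181⁵ = 2.4629rem
Difference: 2.4629 − 1.4952 = 0.9677rem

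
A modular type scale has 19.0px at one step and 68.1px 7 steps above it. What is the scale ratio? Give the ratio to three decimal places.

1.200

r⁷ = 68.1 / 19.0, so r = (68.1/19.0)^(1/7).
r = 3.5842^(1/7) ≈ 1.2000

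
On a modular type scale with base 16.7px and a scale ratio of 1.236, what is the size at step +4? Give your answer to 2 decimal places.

Every step multiplies by the scale ratio.
16.7 × 1.236⁴ = 16.7 × 2.33386 ≈ 38.98

38.98px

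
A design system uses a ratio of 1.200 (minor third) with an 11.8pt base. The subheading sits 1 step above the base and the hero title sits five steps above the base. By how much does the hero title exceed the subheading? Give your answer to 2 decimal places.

Step 1: 11.8 × 1.200 = 14.1600pt
Step 5: 11.8 × 1.200⁵ = 29.3622pt
Difference: 29.3622 − 14.1600 = 15.2022pt

15.20pt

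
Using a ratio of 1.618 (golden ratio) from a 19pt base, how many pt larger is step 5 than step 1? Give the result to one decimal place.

179.9pt

Step 1: 19.0 × 1.618 = 30.742pt
Step 5: 19.0 × 1.618⁵ = 210.691pt
Difference: 210.691 − 30.742 = 179.949pt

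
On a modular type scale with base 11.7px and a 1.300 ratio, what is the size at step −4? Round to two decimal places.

11.7 ÷ 1.300⁴ = 11.7 ÷ 2.85610 ≈ 4.10

4.10px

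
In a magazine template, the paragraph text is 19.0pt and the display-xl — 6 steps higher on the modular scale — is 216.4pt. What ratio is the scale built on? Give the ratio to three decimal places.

The ratio satisfies 19.0 × r⁶ = 216.4, so r = (216.4 / 19.0)^(1/6).
r = 11.3895^(1/6) ≈ 1.5000

1.500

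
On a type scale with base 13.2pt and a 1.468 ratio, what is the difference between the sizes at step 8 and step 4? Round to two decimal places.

223.39pt

Step 4: 13.2 × 1.468⁴ = 61.3025pt
Step 8: 13.2 × 1.468⁸ = 284.6967pt
Difference: 284.6967 − 61.3025 = 223.3942pt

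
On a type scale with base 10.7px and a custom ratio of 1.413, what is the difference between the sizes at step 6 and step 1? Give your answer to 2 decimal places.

70.04px

Step 1: 10.7 × 1.413 = 15.1191px
Step 6: 10.7 × 1.413⁶ = 85.1602px
Difference: 85.1602 − 15.1191 = 70.0411px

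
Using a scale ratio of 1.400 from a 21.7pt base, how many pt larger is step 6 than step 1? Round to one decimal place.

133.0pt

Step 1: 21.7 × 1.400 = 30.380pt
Step 6: 21.7 × 1.400⁶ = 163.391pt
Difference: 163.391 − 30.380 = 133.011pt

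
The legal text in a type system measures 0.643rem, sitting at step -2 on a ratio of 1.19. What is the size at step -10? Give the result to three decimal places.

0.160rem

0.643 ÷ 1.19⁸ = 0.643 ÷ 4.02139 ≈ 0.160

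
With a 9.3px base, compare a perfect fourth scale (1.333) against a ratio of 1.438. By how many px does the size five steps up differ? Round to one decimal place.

Perfect fourth: 9.3 × 1.333⁵ = 39.141px
At 1.438: 9.3 × 1.438⁵ = 57.184px
Difference: 57.184 − 39.141 = 18.043px

18.0px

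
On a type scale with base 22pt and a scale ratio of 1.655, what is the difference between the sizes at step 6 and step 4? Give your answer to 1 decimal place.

287.0pt

Step 4: 22.0 × 1.655⁴ = 165.050pt
Step 6: 22.0 × 1.655⁶ = 452.075pt
Difference: 452.075 − 165.050 = 287.025pt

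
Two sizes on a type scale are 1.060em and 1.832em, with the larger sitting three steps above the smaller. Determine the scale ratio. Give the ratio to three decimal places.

r³ = 1.832 / 1.060, so r = (1.832/1.060)^(1/3).
r = 1.7283^(1/3) ≈ 1.2001

1.200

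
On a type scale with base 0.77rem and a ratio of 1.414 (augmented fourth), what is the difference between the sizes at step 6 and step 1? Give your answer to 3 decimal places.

Step 1: 0.77 × 1.414 = 1.08878rem
Step 6: 0.77 × 1.414⁶ = 6.15442rem
Difference: 6.15442 − 1.08878 = 5.06564rem

5.066rem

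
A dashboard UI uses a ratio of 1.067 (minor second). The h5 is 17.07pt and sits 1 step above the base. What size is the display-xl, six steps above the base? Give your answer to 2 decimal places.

The gap is 6 − (1) = 5 steps, so the factor is 1.067^5.
17.07 × 1.067⁵ = 17.07 × 1.38300 ≈ 23.608

23.61pt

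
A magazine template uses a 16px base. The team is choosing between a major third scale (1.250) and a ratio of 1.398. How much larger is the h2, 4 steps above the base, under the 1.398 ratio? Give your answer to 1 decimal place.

Major third: 16.0 × 1.250⁴ = 39.062px
At 1.398: 16.0 × 1.398⁴ = 61.115px
Difference: 61.115 − 39.062 = 22.053px

22.1px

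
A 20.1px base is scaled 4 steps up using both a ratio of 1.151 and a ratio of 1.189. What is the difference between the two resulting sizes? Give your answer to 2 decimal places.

4.89px

At 1.151: 20.1 × 1.151⁴ = 35.2775px
At 1.189: 20.1 × 1.189⁴ = 40.1720px
Difference: 40.1720 − 35.2775 = 4.8945px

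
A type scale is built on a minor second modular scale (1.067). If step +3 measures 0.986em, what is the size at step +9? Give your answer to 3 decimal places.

1.455em

Moving from step +3 to step +9 is 6 steps up, so multiply by r⁶.
0.986 × 1.067⁶ = 0.986 × 1.47566 ≈ 1.455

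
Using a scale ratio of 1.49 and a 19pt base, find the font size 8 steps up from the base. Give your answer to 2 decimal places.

Every step multiplies by the scale ratio.
19.0 × 1.49⁸ = 19.0 × 24.29350 ≈ 461.58

461.58pt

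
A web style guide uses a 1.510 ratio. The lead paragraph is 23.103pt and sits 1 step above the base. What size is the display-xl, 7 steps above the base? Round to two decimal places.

23.103 × 1.510⁶ = 23.103 × 11.85391 ≈ 273.861

273.86pt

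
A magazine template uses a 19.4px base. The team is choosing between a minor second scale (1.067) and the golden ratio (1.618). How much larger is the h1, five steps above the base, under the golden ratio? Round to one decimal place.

188.3px

Minor second: 19.4 × 1.067⁵ = 26.830px
Golden ratio: 19.4 × 1.618⁵ = 215.127px
Difference: 215.127 − 26.830 = 188.297px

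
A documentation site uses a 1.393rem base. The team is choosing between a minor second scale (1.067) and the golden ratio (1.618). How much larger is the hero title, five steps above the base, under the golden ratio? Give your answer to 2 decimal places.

13.52rem

Minor second: 1.393 × 1.067⁵ = 1.9265rem
Golden ratio: 1.393 × 1.618⁵ = 15.4470rem
Difference: 15.4470 − 1.9265 = 13.5205rem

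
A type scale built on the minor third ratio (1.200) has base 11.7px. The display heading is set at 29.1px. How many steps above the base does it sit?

1.200ⁿ = 29.1 / 11.7 = 2.4872
n = ln(2.4872) / ln(1.200) = 0.9111 / 0.1823 ≈ 5.00

5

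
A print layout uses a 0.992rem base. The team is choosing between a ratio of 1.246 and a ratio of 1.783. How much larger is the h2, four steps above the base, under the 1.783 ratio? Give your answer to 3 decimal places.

7.635rem

At 1.246: 0.992 × 1.246⁴ = 2.39102rem
At 1.783: 0.992 × 1.783⁴ = 10.02575rem
Difference: 10.02575 − 2.39102 = 7.63473rem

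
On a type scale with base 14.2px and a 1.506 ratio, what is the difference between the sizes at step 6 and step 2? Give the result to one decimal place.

133.5px

Step 2: 14.2 × 1.506² = 32.206px
Step 6: 14.2 × 1.506⁶ = 165.668px
Difference: 165.668 − 32.206 = 133.462px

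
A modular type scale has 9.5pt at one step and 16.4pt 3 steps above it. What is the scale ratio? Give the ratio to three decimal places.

The ratio satisfies 9.5 × r³ = 16.4, so r = (16.4 / 9.5)^(1/3).
r = 1.7263^(1/3) ≈ 1.1996

1.200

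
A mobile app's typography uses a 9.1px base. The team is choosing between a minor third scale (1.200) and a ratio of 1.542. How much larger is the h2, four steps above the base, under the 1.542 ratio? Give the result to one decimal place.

Minor third: 9.1 × 1.200⁴ = 18.870px
At 1.542: 9.1 × 1.542⁴ = 51.449px
Difference: 51.449 − 18.870 = 32.579px

32.6px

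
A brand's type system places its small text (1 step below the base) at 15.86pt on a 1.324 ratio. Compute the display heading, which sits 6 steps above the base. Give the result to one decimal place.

15.86 × 1.324⁷ = 15.86 × 7.13207 ≈ 113.115

113.1pt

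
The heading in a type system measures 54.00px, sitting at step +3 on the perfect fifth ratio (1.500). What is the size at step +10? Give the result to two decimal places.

54.00 × 1.500⁷ = 54.00 × 17.08594 ≈ 922.641

922.64px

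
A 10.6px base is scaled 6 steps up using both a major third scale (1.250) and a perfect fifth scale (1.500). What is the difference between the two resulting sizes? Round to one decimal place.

Major third: 10.6 × 1.250⁶ = 40.436px
Perfect fifth: 10.6 × 1.500⁶ = 120.741px
Difference: 120.741 − 40.436 = 80.305px

80.3px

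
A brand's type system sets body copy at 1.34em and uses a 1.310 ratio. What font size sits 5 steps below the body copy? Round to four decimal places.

Every step multiplies by the scale ratio.
1.34 ÷ 1.310⁵ = 1.34 ÷ 3.85795 ≈ 0.3473

0.3473em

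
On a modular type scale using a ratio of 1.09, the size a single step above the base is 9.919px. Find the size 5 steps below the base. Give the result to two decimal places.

5.91px

The gap is -5 − (1) = -6 steps, so the factor is 1.09^-6.
9.919 ÷ 1.09⁶ = 9.919 ÷ 1.67710 ≈ 5.914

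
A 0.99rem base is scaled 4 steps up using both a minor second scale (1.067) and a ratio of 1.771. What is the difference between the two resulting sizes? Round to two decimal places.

Minor second: 0.99 × 1.067⁴ = 1.2832rem
At 1.771: 0.99 × 1.771⁴ = 9.7389rem
Difference: 9.7389 − 1.2832 = 8.4557rem

8.46rem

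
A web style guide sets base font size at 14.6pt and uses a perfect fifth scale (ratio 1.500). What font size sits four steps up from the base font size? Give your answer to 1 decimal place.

14.6 × 1.500⁴ = 14.6 × 5.06250 ≈ 73.91

73.9pt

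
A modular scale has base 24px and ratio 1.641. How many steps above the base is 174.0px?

1.641ⁿ = 174.0 / 24 = 7.2500
n = ln(7.2500) / ln(1.641) = 1.9810 / 0.4953 ≈ 4.00

4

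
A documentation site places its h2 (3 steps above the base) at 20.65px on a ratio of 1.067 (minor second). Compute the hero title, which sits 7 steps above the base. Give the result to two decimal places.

26.77px

The gap is 7 − (3) = 4 steps, so the factor is 1.067^4.
20.65 × 1.067⁴ = 20.65 × 1.29616 ≈ 26.766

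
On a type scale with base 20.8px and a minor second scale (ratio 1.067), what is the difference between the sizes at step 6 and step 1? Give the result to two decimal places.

Step 1: 20.8 × 1.067 = 22.1936px
Step 6: 20.8 × 1.067⁶ = 30.6937px
Difference: 30.6937 − 22.1936 = 8.5001px

8.50px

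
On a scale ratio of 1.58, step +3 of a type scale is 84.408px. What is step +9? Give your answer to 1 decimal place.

1313.2px

84.408 × 1.58⁶ = 84.408 × 15.55760 ≈ 1313.186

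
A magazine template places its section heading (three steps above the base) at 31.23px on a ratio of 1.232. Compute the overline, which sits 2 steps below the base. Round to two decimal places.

11.00px

31.23 ÷ 1.232⁵ = 31.23 ÷ 2.83827 ≈ 11.003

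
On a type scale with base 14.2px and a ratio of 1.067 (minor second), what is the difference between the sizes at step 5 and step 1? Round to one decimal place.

Step 1: 14.2 × 1.067 = 15.151px
Step 5: 14.2 × 1.067⁵ = 19.639px
Difference: 19.639 − 15.151 = 4.488px

4.5px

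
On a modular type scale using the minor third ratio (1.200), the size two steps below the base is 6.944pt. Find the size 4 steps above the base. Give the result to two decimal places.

20.73pt

6.944 × 1.200⁶ = 6.944 × 2.98598 ≈ 20.735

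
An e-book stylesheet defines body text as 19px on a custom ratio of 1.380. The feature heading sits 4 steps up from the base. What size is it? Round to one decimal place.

68.9px

19.0 × 1.380⁴ = 19.0 × 3.62674 ≈ 68.91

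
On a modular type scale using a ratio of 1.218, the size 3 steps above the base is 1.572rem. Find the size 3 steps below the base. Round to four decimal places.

Moving from step +3 to step -3 is 6 steps down, so divide by r⁶.
1.572 ÷ 1.218⁶ = 1.572 ÷ 3.26500 ≈ 0.4815

0.4815rem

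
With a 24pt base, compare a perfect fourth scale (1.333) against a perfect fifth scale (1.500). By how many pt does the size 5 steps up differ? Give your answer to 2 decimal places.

81.24pt

Perfect fourth: 24.0 × 1.333⁵ = 101.0094pt
Perfect fifth: 24.0 × 1.500⁵ = 182.2500pt
Difference: 182.2500 − 101.0094 = 81.2406pt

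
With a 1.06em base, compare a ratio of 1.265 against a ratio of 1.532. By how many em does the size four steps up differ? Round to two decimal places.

3.12em

At 1.265: 1.06 × 1.265⁴ = 2.7144em
At 1.532: 1.06 × 1.532⁴ = 5.8390em
Difference: 5.8390 − 2.7144 = 3.1246em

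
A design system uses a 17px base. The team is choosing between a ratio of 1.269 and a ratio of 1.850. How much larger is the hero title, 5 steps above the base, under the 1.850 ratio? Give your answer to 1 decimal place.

At 1.269: 17.0 × 1.269⁵ = 55.944px
At 1.850: 17.0 × 1.850⁵ = 368.390px
Difference: 368.390 − 55.944 = 312.446px

312.4px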